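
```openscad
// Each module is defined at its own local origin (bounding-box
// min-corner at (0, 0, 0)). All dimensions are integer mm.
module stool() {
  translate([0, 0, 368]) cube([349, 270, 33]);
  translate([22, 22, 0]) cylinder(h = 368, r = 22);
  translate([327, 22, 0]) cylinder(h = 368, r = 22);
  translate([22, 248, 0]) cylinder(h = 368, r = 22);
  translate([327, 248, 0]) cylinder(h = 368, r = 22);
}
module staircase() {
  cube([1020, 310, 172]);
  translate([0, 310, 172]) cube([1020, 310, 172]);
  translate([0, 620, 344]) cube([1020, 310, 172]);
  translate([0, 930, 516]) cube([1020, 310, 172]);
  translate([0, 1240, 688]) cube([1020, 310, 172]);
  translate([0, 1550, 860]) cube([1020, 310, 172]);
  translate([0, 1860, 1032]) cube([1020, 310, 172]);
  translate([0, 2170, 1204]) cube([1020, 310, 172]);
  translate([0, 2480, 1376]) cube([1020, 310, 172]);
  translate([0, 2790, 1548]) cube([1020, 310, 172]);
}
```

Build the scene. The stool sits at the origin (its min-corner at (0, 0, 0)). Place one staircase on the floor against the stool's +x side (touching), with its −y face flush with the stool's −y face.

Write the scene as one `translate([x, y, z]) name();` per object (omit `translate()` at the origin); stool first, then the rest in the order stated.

stool();
translate([349, 0, 0]) staircase();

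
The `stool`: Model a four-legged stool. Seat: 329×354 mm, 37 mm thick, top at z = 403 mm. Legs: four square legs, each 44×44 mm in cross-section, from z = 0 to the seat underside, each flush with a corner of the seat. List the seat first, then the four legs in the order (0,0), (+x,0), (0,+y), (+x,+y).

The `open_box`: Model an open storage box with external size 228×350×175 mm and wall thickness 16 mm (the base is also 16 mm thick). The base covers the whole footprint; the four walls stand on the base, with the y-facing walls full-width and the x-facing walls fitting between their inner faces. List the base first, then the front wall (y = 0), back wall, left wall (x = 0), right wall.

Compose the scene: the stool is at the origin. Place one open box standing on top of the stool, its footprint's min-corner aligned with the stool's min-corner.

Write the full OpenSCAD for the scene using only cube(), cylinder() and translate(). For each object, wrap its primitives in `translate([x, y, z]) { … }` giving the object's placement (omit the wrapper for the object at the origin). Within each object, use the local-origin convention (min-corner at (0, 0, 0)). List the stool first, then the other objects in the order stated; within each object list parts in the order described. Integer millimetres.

translate([0, 0, 366]) cube([329, 354, 37]);
cube([44, 44, 366]);
translate([285, 0, 0]) cube([44, 44, 366]);
translate([0, 310, 0]) cube([44, 44, 366]);
translate([285, 310, 0]) cube([44, 44, 366]);
translate([0, 0, 403]) {
  cube([228, 350, 16]);
  translate([0, 0, 16]) cube([228, 16, 159]);
  translate([0, 334, 16]) cube([228, 16, 159]);
  translate([0, 16, 16]) cube([16, 318, 159]);
  translate([212, 16, 16]) cube([16, 318, 159]);
}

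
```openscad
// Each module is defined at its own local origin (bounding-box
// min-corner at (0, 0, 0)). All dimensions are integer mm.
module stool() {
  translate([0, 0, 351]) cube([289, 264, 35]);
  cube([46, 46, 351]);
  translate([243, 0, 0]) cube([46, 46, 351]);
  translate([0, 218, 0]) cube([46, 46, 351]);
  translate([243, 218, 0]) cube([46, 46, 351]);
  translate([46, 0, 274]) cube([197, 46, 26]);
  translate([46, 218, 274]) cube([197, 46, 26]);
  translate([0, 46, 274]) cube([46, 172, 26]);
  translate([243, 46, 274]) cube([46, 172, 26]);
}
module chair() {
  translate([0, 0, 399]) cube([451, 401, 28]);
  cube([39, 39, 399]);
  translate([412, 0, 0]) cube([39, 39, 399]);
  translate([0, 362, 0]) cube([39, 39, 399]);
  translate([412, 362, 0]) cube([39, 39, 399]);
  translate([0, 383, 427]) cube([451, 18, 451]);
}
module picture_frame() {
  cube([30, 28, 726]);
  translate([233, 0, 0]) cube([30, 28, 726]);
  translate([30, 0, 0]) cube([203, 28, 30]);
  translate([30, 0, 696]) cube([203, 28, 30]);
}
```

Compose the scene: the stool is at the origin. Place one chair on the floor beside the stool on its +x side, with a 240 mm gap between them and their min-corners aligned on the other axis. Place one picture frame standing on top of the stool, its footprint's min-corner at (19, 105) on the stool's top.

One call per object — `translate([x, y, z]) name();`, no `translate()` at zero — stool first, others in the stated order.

stool();
translate([529, 0, 0]) chair();
translate([19, 105, 386]) picture_frame();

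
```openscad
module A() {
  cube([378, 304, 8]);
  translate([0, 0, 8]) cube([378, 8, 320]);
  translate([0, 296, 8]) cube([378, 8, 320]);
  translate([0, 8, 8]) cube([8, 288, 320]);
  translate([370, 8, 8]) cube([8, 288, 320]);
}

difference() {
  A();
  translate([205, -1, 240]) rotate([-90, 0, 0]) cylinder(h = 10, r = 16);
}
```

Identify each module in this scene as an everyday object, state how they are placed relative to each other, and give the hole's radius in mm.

The subtracted cylinder has r = 16 mm.

A is an open box. The open box has a circular hole through its front wall. The hole's radius is 16 mm.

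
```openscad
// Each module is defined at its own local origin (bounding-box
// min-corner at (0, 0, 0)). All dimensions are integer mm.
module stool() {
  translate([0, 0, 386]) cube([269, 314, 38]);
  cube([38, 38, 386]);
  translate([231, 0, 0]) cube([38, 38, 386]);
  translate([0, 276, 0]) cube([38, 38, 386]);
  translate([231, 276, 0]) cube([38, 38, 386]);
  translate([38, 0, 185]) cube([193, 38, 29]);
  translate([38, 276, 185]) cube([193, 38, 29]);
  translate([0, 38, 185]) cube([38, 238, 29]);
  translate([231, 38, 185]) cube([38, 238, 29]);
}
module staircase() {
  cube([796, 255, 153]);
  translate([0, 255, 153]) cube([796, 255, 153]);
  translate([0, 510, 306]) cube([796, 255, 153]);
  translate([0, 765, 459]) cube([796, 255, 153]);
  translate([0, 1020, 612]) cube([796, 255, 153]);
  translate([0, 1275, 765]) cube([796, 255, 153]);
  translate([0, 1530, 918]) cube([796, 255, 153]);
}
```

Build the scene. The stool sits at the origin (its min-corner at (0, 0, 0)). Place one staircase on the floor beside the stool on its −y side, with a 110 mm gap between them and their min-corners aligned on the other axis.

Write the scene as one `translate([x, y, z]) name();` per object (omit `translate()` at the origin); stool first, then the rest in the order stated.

stool();
translate([0, -1895, 0]) staircase();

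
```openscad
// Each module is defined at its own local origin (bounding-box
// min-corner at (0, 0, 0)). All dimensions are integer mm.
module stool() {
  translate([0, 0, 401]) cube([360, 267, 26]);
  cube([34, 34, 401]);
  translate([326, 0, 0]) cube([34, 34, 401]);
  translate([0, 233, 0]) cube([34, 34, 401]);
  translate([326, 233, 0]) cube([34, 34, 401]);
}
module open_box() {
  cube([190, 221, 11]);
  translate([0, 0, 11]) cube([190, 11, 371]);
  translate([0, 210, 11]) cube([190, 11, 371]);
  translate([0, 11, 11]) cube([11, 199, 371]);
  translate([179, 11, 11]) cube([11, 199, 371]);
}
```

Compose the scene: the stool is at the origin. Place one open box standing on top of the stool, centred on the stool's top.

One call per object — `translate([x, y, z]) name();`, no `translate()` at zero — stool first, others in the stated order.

stool();
translate([85, 23, 427]) open_box();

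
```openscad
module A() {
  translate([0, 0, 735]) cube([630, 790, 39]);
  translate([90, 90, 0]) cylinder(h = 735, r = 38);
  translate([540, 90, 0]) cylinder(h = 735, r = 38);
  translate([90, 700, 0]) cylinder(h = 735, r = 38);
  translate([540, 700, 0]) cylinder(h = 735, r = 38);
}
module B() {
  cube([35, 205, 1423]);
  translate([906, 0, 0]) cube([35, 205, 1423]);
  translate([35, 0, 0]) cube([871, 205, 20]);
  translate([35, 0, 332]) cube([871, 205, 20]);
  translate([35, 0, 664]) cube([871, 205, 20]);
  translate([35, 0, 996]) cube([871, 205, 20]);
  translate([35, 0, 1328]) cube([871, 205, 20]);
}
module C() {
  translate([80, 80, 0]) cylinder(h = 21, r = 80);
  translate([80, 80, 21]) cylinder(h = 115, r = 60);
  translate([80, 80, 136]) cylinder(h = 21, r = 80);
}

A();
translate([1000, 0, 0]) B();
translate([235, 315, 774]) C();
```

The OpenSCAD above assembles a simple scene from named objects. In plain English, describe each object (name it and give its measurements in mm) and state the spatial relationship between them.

A is a table with a 630×790 mm rectangular top, 39 mm thick, top surface at z = 774 mm, supported by four round legs of 76 mm diameter, each leg's bounding box inset 52 mm from the nearest pair of top edges, running from the floor.

B is a bookshelf 941 mm wide overall, 205 mm deep and 1423 mm tall. The two sides are 35 mm thick vertical panels. 5 horizontal shelves of 20 mm thickness span between the inner faces of the sides; the lowest shelf sits on the floor and shelves are stacked with a clear vertical gap of 312 mm between each pair.

C is a spool: two coaxial disc flanges of radius 80 mm and thickness 21 mm, joined by a core cylinder of radius 60 mm and height 115 mm. The lower flange rests on z = 0 and the three cylinders share a vertical axis.

The bookshelf is on the floor beside the table on its +x side. The spool is on top of the table, centred.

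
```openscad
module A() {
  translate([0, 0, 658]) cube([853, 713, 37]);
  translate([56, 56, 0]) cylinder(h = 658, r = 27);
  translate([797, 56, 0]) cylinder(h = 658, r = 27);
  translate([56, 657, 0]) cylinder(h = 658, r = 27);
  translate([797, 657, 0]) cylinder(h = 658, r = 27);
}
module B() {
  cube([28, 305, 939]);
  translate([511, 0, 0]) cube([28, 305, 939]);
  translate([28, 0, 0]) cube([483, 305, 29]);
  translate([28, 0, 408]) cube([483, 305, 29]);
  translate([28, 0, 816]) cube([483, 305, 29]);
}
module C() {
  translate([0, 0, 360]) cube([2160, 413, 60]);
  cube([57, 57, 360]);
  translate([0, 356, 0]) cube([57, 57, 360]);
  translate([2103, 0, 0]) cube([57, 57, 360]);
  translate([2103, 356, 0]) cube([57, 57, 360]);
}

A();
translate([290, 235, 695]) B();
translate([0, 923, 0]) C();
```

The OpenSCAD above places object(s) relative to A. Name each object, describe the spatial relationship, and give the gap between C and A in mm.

A is a table. B is a bookshelf. C is a bench. The bookshelf is on top of the table. The bench is on the floor beside the table on its +y side. The gap between the bench and the table is 210 mm.

The bench's nearest face is 210 mm from the table's +y face.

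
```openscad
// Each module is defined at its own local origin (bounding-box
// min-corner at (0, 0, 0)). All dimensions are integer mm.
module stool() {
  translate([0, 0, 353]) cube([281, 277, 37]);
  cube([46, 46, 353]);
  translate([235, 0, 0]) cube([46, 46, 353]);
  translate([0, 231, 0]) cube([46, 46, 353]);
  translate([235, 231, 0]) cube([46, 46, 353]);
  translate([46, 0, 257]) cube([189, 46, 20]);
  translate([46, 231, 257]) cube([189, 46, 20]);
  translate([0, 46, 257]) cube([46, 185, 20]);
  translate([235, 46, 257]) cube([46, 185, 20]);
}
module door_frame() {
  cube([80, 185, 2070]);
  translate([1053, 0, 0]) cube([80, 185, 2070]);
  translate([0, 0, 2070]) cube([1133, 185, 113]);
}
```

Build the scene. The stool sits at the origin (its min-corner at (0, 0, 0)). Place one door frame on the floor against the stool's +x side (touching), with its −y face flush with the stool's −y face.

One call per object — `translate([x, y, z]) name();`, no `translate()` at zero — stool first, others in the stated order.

stool();
translate([281, 0, 0]) door_frame();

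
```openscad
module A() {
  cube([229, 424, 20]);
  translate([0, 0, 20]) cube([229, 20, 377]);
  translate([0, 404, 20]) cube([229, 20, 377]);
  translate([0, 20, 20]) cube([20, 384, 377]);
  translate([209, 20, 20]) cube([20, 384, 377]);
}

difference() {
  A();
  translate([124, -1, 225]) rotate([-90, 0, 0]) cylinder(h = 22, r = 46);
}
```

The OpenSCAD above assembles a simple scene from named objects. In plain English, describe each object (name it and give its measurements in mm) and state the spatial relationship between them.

A is an open storage box with external size 229×424×397 mm and wall thickness 20 mm (the base is also 20 mm thick). The base covers the whole footprint; the four walls stand on the base, with the y-facing walls full-width and the x-facing walls fitting between their inner faces.

The open box has a circular hole of radius 46 mm through its front wall, centred at (x = 124, z = 225).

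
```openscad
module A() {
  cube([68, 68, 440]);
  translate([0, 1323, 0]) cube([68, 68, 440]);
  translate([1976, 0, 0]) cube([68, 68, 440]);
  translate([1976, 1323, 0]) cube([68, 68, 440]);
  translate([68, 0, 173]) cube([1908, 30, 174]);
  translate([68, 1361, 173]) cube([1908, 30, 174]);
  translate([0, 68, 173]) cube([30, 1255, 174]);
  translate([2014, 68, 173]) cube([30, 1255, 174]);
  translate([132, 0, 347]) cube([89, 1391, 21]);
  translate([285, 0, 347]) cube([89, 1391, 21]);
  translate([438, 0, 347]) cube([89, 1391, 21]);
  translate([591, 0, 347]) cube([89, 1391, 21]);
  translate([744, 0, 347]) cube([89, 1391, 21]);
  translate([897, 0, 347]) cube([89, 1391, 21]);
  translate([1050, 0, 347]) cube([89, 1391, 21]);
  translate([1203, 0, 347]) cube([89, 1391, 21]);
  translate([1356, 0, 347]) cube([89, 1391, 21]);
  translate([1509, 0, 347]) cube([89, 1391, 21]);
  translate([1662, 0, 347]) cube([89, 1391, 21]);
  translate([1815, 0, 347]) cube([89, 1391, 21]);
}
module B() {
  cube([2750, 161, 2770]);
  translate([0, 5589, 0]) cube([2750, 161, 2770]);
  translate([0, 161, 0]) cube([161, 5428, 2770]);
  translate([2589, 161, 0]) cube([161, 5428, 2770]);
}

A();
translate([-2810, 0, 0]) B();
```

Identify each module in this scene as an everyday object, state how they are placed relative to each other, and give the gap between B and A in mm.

The house frame's nearest face is 60 mm from the bed frame's −x face.

A is a bed frame. B is a house frame. The house frame is on the floor beside the bed frame on its −x side. The gap between the house frame and the bed frame is 60 mm.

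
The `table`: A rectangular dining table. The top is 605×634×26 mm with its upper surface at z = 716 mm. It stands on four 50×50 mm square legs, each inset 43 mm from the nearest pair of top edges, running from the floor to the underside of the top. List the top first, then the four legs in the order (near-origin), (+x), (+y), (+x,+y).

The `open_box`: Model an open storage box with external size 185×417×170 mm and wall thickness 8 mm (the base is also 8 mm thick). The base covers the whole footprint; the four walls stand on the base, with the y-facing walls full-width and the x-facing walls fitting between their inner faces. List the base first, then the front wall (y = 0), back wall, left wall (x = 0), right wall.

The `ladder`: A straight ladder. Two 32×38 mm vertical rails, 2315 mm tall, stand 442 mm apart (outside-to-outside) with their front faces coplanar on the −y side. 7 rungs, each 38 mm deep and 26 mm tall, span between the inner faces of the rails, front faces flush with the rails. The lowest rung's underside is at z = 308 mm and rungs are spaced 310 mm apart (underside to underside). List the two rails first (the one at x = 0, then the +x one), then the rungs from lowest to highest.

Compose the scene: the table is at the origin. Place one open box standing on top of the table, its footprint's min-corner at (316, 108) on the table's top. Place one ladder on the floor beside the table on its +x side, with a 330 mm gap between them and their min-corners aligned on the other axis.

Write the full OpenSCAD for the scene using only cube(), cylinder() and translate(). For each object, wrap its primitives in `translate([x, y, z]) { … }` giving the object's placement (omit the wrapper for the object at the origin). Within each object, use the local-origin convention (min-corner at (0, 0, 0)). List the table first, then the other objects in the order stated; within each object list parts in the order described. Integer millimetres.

translate([0, 0, 690]) cube([605, 634, 26]);
translate([43, 43, 0]) cube([50, 50, 690]);
translate([512, 43, 0]) cube([50, 50, 690]);
translate([43, 541, 0]) cube([50, 50, 690]);
translate([512, 541, 0]) cube([50, 50, 690]);
translate([316, 108, 716]) {
  cube([185, 417, 8]);
  translate([0, 0, 8]) cube([185, 8, 162]);
  translate([0, 409, 8]) cube([185, 8, 162]);
  translate([0, 8, 8]) cube([8, 401, 162]);
  translate([177, 8, 8]) cube([8, 401, 162]);
}
translate([935, 0, 0]) {
  cube([32, 38, 2315]);
  translate([410, 0, 0]) cube([32, 38, 2315]);
  translate([32, 0, 308]) cube([378, 38, 26]);
  translate([32, 0, 618]) cube([378, 38, 26]);
  translate([32, 0, 928]) cube([378, 38, 26]);
  translate([32, 0, 1238]) cube([378, 38, 26]);
  translate([32, 0, 1548]) cube([378, 38, 26]);
  translate([32, 0, 1858]) cube([378, 38, 26]);
  translate([32, 0, 2168]) cube([378, 38, 26]);
}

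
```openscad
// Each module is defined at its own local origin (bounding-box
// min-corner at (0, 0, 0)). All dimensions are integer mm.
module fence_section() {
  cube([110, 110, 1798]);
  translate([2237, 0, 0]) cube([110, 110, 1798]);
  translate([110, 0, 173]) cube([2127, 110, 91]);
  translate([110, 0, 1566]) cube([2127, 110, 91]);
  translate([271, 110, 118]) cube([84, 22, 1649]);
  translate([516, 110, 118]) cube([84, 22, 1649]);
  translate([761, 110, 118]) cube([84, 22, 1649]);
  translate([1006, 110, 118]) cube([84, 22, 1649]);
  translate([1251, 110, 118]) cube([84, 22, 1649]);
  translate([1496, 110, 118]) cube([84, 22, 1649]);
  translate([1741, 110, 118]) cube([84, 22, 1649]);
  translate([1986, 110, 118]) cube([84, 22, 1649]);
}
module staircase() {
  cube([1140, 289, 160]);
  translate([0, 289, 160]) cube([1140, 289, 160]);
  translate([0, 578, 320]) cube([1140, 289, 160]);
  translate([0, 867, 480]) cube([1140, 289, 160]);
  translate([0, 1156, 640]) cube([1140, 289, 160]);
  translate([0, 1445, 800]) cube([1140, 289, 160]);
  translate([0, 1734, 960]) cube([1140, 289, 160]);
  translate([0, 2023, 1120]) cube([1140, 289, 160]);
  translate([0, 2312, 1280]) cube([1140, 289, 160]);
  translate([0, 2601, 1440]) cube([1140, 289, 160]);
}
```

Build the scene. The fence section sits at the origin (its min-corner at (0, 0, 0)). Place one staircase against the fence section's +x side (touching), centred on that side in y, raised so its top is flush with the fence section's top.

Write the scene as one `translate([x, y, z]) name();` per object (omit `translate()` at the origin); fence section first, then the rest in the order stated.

fence_section();
translate([2347, -1379, 198]) staircase();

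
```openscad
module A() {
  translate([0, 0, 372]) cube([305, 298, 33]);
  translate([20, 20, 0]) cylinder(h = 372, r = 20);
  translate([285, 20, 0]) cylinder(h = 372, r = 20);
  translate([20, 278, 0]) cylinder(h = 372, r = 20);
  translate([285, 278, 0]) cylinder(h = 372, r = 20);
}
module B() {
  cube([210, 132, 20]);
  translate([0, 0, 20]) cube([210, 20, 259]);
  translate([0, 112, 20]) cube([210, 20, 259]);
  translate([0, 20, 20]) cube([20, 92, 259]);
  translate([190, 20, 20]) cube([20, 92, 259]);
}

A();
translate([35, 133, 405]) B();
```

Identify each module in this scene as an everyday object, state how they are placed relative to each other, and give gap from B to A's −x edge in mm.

A is a stool. B is an open box. The open box is on top of the stool. The gap from the open box to the stool's −x edge is 35 mm.

The open box's min-x is at 35; the stool's min-x is 0; gap = 35 mm.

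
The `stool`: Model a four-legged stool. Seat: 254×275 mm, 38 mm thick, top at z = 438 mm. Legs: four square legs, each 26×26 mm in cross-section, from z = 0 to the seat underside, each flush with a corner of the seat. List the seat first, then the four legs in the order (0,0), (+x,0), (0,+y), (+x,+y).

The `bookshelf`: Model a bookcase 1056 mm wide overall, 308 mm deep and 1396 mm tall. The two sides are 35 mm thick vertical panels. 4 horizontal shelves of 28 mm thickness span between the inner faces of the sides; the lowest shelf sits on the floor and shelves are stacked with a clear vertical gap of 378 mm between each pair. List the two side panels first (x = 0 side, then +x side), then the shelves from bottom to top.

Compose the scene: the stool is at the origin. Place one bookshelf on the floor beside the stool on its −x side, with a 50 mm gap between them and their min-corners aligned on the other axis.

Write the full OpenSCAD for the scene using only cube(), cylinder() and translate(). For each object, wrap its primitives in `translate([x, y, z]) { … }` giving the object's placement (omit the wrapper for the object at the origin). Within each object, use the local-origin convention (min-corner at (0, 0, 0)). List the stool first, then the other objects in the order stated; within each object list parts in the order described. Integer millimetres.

translate([0, 0, 400]) cube([254, 275, 38]);
cube([26, 26, 400]);
translate([228, 0, 0]) cube([26, 26, 400]);
translate([0, 249, 0]) cube([26, 26, 400]);
translate([228, 249, 0]) cube([26, 26, 400]);
translate([-1106, 0, 0]) {
  cube([35, 308, 1396]);
  translate([1021, 0, 0]) cube([35, 308, 1396]);
  translate([35, 0, 0]) cube([986, 308, 28]);
  translate([35, 0, 406]) cube([986, 308, 28]);
  translate([35, 0, 812]) cube([986, 308, 28]);
  translate([35, 0, 1218]) cube([986, 308, 28]);
}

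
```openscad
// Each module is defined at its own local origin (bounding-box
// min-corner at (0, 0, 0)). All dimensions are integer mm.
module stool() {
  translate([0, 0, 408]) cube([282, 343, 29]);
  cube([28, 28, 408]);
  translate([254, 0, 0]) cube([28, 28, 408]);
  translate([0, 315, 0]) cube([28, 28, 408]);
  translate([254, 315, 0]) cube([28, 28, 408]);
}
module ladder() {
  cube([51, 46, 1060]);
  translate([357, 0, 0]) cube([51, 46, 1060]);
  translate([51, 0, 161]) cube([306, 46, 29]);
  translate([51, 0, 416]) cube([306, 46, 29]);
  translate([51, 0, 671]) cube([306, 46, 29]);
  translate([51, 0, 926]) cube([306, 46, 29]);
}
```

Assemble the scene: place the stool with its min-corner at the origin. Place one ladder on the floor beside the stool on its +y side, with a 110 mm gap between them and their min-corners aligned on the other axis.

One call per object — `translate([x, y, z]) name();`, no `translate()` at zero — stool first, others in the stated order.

stool();
translate([0, 453, 0]) ladder();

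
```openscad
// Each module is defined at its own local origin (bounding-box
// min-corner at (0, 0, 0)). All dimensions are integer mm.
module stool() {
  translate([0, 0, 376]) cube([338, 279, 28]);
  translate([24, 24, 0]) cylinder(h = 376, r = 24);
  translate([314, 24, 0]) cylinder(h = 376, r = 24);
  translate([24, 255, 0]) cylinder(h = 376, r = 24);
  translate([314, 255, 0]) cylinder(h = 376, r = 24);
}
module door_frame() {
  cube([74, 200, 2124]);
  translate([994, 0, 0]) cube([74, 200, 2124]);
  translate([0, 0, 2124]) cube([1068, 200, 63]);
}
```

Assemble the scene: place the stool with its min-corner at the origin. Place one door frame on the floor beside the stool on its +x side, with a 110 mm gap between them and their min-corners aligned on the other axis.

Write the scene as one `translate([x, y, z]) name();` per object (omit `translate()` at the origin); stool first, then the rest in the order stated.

stool();
translate([448, 0, 0]) door_frame();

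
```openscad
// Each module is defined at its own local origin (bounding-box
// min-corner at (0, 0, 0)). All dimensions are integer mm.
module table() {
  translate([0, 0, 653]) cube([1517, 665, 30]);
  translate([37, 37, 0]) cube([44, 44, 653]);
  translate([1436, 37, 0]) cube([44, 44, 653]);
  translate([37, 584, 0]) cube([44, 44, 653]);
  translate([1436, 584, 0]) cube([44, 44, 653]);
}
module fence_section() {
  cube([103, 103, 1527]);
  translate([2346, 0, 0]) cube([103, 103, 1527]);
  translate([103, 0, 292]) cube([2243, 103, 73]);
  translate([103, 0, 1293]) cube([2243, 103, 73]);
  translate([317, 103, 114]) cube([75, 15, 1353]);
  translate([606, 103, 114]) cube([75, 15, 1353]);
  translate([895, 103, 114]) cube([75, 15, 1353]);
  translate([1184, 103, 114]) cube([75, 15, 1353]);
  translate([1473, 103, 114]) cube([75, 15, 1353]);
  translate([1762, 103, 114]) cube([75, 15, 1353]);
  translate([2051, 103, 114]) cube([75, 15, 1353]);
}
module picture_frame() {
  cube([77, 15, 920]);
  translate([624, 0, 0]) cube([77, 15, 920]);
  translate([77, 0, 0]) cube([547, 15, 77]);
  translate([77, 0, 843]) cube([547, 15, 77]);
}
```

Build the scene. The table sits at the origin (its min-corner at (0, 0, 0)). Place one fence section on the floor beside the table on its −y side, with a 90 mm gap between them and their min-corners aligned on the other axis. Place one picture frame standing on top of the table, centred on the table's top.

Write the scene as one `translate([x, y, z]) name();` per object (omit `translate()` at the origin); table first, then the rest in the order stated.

table();
translate([0, -208, 0]) fence_section();
translate([408, 325, 683]) picture_frame();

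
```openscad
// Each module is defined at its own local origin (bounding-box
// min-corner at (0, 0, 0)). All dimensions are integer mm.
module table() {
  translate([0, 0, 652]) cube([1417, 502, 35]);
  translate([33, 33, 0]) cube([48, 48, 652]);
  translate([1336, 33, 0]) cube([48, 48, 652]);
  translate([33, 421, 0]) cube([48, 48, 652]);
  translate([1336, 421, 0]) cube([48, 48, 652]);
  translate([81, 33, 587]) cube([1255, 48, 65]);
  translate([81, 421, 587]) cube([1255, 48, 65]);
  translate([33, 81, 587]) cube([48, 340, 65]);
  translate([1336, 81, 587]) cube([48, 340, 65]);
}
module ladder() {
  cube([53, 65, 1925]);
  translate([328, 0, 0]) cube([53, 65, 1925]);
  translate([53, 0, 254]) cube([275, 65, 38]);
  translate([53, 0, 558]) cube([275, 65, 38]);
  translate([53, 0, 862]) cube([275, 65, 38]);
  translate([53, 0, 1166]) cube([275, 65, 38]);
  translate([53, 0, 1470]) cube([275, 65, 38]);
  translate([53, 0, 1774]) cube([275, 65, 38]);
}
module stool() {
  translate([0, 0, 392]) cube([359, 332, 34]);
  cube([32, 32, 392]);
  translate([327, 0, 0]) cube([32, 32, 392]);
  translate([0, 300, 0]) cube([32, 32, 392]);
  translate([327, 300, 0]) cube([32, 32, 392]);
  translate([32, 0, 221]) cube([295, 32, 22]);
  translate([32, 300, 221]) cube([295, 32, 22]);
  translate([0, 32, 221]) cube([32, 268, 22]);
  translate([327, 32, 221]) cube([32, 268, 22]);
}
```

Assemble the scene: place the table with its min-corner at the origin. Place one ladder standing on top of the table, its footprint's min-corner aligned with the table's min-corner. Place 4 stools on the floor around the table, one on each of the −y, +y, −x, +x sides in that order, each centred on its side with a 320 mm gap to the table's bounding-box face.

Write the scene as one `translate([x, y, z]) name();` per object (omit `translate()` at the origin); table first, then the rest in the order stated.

table();
translate([0, 0, 687]) ladder();
translate([529, -652, 0]) stool();
translate([529, 822, 0]) stool();
translate([-679, 85, 0]) stool();
translate([1737, 85, 0]) stool();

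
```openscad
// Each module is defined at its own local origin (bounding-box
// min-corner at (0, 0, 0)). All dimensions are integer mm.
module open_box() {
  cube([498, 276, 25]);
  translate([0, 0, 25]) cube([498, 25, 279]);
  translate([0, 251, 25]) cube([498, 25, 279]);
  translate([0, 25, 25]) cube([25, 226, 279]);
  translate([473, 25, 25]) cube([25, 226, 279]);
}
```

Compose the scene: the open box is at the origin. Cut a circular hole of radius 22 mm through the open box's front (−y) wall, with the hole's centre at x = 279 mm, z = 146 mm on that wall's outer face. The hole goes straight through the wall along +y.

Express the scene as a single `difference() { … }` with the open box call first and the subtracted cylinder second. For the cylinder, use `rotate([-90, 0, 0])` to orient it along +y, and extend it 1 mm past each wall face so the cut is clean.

difference() {
  open_box();
  translate([279, -1, 146]) rotate([-90, 0, 0]) cylinder(h = 27, r = 22);
}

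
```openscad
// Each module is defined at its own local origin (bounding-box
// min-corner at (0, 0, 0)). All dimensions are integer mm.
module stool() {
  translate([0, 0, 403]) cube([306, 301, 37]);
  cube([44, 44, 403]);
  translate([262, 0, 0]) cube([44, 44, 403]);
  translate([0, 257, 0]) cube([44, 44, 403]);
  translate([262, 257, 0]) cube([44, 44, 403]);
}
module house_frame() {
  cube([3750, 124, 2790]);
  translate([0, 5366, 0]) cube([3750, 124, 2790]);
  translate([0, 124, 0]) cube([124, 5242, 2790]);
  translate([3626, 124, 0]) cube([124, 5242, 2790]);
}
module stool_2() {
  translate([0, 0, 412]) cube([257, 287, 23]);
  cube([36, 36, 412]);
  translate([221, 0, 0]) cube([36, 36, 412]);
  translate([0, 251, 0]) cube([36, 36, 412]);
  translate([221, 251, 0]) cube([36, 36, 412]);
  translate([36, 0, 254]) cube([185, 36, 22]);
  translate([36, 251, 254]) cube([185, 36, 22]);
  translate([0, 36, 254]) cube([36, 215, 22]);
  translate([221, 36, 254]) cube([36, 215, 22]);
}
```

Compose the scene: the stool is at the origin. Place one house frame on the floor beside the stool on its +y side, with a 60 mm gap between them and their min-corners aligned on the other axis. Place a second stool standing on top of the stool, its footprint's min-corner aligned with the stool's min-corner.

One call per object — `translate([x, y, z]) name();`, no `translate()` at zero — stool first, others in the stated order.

stool();
translate([0, 361, 0]) house_frame();
translate([0, 0, 440]) stool_2();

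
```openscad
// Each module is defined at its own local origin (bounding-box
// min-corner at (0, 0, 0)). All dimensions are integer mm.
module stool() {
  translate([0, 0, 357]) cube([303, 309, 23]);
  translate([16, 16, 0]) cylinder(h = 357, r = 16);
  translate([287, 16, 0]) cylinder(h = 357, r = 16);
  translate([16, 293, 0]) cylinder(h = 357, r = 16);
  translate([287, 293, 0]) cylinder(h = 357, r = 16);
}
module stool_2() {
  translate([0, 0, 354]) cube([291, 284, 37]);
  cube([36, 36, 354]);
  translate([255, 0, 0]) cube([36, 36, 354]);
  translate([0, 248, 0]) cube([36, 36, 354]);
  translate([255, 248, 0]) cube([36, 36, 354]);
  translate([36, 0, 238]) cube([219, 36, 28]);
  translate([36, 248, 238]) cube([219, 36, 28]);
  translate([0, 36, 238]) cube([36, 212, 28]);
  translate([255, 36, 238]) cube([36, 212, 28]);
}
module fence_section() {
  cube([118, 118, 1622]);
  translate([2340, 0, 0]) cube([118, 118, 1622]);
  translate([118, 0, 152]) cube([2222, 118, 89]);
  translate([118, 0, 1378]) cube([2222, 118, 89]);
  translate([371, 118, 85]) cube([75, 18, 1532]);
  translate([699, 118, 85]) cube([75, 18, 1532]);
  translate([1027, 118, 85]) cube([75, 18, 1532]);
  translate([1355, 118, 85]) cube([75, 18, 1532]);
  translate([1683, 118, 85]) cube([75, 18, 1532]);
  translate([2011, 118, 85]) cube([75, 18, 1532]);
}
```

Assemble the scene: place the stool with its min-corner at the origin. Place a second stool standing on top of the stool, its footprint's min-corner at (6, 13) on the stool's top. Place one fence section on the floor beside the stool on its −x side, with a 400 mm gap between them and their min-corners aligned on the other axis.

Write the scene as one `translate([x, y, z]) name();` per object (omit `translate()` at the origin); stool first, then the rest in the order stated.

stool();
translate([6, 13, 380]) stool_2();
translate([-2858, 0, 0]) fence_section();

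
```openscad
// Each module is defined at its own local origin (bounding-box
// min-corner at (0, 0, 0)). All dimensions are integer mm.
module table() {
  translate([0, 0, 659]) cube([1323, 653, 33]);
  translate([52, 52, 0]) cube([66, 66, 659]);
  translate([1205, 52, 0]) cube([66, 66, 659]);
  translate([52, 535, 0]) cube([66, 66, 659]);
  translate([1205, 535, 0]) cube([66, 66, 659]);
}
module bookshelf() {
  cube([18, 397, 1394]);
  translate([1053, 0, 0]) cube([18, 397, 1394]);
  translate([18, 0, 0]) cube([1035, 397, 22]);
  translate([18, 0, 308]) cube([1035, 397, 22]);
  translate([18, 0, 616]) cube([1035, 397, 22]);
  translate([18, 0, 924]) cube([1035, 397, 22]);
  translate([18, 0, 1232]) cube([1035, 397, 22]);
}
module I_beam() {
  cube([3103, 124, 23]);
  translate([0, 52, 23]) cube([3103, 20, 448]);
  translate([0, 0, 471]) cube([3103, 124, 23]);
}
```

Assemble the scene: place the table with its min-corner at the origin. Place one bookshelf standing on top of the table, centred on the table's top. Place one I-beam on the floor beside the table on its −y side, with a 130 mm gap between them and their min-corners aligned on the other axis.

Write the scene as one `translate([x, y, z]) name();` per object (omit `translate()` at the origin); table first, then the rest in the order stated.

table();
translate([126, 128, 692]) bookshelf();
translate([0, -254, 0]) I_beam();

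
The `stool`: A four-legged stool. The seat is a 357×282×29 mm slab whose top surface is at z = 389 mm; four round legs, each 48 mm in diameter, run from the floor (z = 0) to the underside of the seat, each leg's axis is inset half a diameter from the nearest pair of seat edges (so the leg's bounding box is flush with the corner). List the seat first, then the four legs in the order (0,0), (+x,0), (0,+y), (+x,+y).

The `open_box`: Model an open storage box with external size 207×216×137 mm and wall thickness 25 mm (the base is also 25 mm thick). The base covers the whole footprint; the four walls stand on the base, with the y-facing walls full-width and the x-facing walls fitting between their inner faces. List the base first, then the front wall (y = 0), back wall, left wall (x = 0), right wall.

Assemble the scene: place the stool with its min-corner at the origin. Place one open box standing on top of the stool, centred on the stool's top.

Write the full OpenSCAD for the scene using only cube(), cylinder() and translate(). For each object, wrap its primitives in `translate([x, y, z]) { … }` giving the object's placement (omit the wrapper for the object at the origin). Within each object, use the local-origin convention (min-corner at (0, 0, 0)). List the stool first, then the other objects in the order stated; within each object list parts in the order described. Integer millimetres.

translate([0, 0, 360]) cube([357, 282, 29]);
translate([24, 24, 0]) cylinder(h = 360, r = 24);
translate([333, 24, 0]) cylinder(h = 360, r = 24);
translate([24, 258, 0]) cylinder(h = 360, r = 24);
translate([333, 258, 0]) cylinder(h = 360, r = 24);
translate([75, 33, 389]) {
  cube([207, 216, 25]);
  translate([0, 0, 25]) cube([207, 25, 112]);
  translate([0, 191, 25]) cube([207, 25, 112]);
  translate([0, 25, 25]) cube([25, 166, 112]);
  translate([182, 25, 25]) cube([25, 166, 112]);
}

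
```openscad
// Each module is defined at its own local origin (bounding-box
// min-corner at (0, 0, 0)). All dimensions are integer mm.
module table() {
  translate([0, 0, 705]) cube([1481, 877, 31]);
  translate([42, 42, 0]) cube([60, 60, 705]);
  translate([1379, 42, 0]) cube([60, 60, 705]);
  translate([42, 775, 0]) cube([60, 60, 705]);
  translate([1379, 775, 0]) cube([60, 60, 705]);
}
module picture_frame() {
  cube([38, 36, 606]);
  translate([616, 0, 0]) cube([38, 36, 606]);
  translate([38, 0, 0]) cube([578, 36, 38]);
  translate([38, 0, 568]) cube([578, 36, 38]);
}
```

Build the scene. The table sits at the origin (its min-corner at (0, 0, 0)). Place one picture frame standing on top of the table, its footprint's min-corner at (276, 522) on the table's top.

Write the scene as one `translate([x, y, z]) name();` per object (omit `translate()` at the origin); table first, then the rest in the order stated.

table();
translate([276, 522, 736]) picture_frame();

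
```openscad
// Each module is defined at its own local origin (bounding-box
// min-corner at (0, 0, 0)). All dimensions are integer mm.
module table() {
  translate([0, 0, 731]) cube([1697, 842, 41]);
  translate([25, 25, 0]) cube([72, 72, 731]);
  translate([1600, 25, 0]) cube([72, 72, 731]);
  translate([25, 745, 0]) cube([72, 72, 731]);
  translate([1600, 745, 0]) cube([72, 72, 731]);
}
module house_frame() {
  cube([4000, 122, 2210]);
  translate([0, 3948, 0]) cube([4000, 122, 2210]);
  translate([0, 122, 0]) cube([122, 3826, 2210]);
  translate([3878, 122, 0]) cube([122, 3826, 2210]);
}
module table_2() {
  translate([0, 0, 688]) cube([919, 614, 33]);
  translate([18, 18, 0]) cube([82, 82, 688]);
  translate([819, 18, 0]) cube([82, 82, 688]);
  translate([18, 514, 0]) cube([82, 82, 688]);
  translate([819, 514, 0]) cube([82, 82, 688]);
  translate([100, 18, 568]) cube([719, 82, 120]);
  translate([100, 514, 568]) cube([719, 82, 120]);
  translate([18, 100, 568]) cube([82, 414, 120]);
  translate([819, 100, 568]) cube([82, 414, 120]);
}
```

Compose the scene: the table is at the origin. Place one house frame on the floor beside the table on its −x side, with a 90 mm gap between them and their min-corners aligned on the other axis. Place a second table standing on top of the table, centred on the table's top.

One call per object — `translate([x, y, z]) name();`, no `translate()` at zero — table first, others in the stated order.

table();
translate([-4090, 0, 0]) house_frame();
translate([389, 114, 772]) table_2();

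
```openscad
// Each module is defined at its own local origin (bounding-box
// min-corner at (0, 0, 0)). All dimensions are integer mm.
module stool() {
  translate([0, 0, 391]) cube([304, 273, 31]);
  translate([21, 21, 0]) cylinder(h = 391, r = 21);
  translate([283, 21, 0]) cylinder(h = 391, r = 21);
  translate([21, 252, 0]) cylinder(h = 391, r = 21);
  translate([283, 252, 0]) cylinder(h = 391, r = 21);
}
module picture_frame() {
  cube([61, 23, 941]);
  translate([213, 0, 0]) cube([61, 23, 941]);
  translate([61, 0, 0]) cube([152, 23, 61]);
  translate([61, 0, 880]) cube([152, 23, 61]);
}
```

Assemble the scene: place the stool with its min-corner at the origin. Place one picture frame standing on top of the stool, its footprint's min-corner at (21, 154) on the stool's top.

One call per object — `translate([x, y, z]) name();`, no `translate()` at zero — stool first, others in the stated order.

stool();
translate([21, 154, 422]) picture_frame();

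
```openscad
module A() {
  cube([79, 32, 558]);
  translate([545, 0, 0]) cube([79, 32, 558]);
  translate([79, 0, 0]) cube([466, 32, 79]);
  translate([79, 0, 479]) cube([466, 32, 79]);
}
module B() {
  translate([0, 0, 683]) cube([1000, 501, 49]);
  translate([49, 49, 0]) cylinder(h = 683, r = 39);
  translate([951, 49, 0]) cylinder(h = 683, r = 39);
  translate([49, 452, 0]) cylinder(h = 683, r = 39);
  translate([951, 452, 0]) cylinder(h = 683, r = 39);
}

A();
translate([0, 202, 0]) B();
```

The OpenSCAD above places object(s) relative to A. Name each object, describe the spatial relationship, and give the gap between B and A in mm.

A is a picture frame. B is a table. The table is on the floor beside the picture frame on its +y side. The gap between the table and the picture frame is 170 mm.

The table's nearest face is 170 mm from the picture frame's +y face.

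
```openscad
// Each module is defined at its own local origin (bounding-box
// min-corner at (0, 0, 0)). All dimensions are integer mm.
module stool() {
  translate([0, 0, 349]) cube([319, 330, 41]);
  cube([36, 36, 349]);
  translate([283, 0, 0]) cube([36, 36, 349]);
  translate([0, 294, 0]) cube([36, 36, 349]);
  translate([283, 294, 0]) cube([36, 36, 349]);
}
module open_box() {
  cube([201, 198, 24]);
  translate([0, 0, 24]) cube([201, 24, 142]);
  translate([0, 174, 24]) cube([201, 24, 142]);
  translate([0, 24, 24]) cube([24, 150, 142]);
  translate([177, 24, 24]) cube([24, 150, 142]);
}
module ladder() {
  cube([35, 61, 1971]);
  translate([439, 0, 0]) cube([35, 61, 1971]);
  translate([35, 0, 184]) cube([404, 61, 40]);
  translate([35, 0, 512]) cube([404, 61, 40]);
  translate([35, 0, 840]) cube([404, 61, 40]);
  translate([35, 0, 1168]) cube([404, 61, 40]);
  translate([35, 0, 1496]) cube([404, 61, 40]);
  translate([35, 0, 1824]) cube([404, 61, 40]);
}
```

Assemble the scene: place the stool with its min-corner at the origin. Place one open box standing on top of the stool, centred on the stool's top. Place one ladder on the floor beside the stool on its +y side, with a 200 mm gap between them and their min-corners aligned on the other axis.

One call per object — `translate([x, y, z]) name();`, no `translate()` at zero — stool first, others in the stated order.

stool();
translate([59, 66, 390]) open_box();
translate([0, 530, 0]) ladder();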